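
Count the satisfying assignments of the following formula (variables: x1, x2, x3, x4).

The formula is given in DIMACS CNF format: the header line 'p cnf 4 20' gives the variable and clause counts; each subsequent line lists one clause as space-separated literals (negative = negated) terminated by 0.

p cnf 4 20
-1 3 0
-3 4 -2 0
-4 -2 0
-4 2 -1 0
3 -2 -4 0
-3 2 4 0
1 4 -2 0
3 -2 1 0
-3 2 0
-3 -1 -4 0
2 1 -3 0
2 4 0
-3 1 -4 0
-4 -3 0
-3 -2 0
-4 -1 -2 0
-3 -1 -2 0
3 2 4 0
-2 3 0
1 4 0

1

There are 2^4 = 16 truth assignments over (x1, x2, x3, x4).
Check each against the 20 clauses (columns in the order x1, x2, x3, x4):
  F F F F  ✗ fails (x2 ∨ x4)
  F F F T  ✓ satisfies all
  F F T F  ✗ fails (¬x3 ∨ x2 ∨ x4)
  F F T T  ✗ fails (¬x3 ∨ x2)
  F T F F  ✗ fails (x1 ∨ x4 ∨ ¬x2)
  F T F T  ✗ fails (¬x4 ∨ ¬x2)
  F T T F  ✗ fails (¬x3 ∨ x4 ∨ ¬x2)
  F T T T  ✗ fails (¬x4 ∨ ¬x2)
  T F F F  ✗ fails (¬x1 ∨ x3)
  T F F T  ✗ fails (¬x1 ∨ x3)
  T F T F  ✗ fails (¬x3 ∨ x2 ∨ x4)
  T F T T  ✗ fails (¬x4 ∨ x2 ∨ ¬x1)
  T T F F  ✗ fails (¬x1 ∨ x3)
  T T F T  ✗ fails (¬x1 ∨ x3)
  T T T F  ✗ fails (¬x3 ∨ x4 ∨ ¬x2)
  T T T T  ✗ fails (¬x4 ∨ ¬x2)
1 of the 16 rows is a model.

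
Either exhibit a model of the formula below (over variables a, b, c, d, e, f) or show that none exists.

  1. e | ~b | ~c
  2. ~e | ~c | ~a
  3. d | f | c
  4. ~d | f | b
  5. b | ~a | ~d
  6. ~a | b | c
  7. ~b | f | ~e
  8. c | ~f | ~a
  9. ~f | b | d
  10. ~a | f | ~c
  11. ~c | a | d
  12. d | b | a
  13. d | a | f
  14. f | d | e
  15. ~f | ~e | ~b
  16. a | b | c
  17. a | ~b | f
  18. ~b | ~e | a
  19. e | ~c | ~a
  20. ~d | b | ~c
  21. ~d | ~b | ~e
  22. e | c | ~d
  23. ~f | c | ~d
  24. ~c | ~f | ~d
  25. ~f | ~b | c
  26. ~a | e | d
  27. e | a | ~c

Case e = 1:
Case c = 0:
Case d = 1:
(~b) alone gives b = 0.
(f) alone gives f = 1.
That conflicts with the unit clause (~f).
So d must be the other value — set d = 0.
(f) alone gives f = 1.
(~a) alone gives a = 0.
(b) alone gives b = 1.
That conflicts with the unit clause (~b).
Both values of d lead to a conflict.
So c must be the other value — set c = 1.
(~a) alone gives a = 0.
(d) alone gives d = 1.
(~b) alone gives b = 0.
That conflicts with the unit clause (b).
Both values of c lead to a conflict.
So e must be the other value — set e = 0.
Case b = 0:
Case d = 0:
(~f) alone gives f = 0.
That conflicts with the unit clause (f).
So d must be the other value — set d = 1.
(f) alone gives f = 1.
(~a) alone gives a = 0.
(c) alone gives c = 1.
That conflicts with the unit clause (~c).
Both values of d lead to a conflict.
So b must be the other value — set b = 1.
(~c) alone gives c = 0.
(~d) alone gives d = 0.
(f) alone gives f = 1.
That conflicts with the unit clause (~f).
Both values of b lead to a conflict.
Both values of e lead to a conflict.

UNSATISFIABLE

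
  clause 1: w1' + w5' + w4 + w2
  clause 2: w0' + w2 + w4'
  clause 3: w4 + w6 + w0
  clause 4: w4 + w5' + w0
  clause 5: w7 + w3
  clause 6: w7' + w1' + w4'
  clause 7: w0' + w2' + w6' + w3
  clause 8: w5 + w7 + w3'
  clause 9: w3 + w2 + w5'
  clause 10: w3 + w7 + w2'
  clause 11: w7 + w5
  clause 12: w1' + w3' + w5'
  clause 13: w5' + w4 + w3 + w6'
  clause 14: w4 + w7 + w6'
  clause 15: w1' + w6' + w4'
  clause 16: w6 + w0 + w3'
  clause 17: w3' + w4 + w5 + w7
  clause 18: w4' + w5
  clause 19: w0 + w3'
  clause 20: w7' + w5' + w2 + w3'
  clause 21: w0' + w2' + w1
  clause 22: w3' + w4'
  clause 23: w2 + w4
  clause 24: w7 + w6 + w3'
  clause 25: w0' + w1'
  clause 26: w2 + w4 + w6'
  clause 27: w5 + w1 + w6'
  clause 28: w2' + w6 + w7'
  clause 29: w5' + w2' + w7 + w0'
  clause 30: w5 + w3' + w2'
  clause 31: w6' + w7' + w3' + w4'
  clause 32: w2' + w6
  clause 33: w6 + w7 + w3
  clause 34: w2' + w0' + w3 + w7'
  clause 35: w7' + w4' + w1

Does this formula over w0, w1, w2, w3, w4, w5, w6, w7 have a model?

Case w7 = 1:
Case w1 = 1:
Unit clause (w4') forces w4 = 0.
Unit clause (w2) forces w2 = 1.
Unit clause (w0') forces w0 = 0.
Unit clause (w6) forces w6 = 1.
Unit clause (w5') forces w5 = 0.
Unit clause (w3') forces w3 = 0.
All clauses are satisfied.
A satisfying assignment: w0=0, w1=1, w2=1, w3=0, w4=0, w5=0, w6=1, w7=1.

Satisfiable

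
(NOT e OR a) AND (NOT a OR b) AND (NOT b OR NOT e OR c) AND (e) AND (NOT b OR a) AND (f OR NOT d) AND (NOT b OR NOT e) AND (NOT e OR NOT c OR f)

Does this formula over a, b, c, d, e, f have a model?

No

(e) alone gives e = true.
(a) alone gives a = true.
(b) alone gives b = true.
That conflicts with the unit clause (NOT b).
No assignment satisfies every clause.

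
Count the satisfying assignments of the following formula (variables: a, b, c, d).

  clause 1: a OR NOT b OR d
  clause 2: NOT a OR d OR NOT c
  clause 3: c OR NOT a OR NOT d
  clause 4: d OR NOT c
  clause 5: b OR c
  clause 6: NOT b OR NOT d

3

There are 2^4 = 16 truth assignments over (a, b, c, d).
Check each against the 6 clauses (columns in the order a, b, c, d):
  F F F F  ✗ fails (b OR c)
  F F F T  ✗ fails (b OR c)
  F F T F  ✗ fails (d OR NOT c)
  F F T T  ✓ satisfies all
  F T F F  ✗ fails (a OR NOT b OR d)
  F T F T  ✗ fails (NOT b OR NOT d)
  F T T F  ✗ fails (a OR NOT b OR d)
  F T T T  ✗ fails (NOT b OR NOT d)
  T F F F  ✗ fails (b OR c)
  T F F T  ✗ fails (c OR NOT a OR NOT d)
  T F T F  ✗ fails (NOT a OR d OR NOT c)
  T F T T  ✓ satisfies all
  T T F F  ✓ satisfies all
  T T F T  ✗ fails (c OR NOT a OR NOT d)
  T T T F  ✗ fails (NOT a OR d OR NOT c)
  T T T T  ✗ fails (NOT b OR NOT d)
3 of the 16 rows are models.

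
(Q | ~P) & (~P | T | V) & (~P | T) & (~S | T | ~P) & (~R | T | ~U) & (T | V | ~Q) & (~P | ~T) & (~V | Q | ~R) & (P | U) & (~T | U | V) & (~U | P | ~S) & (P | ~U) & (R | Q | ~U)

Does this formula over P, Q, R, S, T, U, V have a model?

No, unsatisfiable

Suppose Q = 1.
Suppose P = 0.
(U) alone gives U = 1.
But (~U) is also a unit clause — contradiction.
So P must be the other value — set P = 1.
(T) alone gives T = 1.
But (~T) is also a unit clause — contradiction.
Both values of P lead to a conflict.
So Q must be the other value — set Q = 0.
(~P) alone gives P = 0.
(U) alone gives U = 1.
But (~U) is also a unit clause — contradiction.
Both values of Q lead to a conflict.
No assignment satisfies every clause.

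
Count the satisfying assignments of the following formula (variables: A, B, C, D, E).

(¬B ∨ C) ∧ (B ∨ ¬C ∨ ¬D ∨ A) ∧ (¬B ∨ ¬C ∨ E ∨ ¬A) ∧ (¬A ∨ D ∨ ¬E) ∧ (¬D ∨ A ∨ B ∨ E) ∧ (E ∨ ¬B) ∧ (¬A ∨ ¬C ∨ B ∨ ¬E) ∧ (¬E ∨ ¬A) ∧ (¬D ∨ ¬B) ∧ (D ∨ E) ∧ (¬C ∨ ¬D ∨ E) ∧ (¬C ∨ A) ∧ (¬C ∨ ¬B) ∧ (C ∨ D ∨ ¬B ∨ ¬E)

There are 2^5 = 32 truth assignments over (A, B, C, D, E).
Split on B. With B = True, the clauses containing B are satisfied and ¬B drops from the rest; 0 of the 2^4 = 16 assignments to the other variables satisfy what remains.
With B = False, by the same count on the reduced clause set, 3 assignments work.
(One model: A=F, B=F, C=F, D=F, E=T.)
Total: 0 + 3 = 3.

3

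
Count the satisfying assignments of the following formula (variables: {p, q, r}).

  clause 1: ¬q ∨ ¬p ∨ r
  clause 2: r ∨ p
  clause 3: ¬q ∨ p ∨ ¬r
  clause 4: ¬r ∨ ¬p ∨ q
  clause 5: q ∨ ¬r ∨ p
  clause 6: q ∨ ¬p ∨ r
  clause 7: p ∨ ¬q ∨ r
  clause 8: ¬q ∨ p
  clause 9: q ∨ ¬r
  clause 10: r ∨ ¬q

1

There are 2^3 = 8 truth assignments over (p, q, r).
Check each against the 10 clauses (columns in the order p, q, r):
  F F F  ✗ fails (r ∨ p)
  F F T  ✗ fails (q ∨ ¬r ∨ p)
  F T F  ✗ fails (r ∨ p)
  F T T  ✗ fails (¬q ∨ p ∨ ¬r)
  T F F  ✗ fails (q ∨ ¬p ∨ r)
  T F T  ✗ fails (¬r ∨ ¬p ∨ q)
  T T F  ✗ fails (¬q ∨ ¬p ∨ r)
  T T T  ✓ satisfies all
1 of the 8 rows is a model.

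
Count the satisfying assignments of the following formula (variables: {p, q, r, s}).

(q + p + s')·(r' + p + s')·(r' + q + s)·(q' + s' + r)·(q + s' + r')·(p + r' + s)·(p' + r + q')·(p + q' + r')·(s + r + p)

There are 2^4 = 16 truth assignments over (p, q, r, s).
Check each against the 9 clauses (columns in the order p, q, r, s):
  F F F F  ✗ fails (s + r + p)
  F F F T  ✗ fails (q + p + s')
  F F T F  ✗ fails (r' + q + s)
  F F T T  ✗ fails (q + p + s')
  F T F F  ✗ fails (s + r + p)
  F T F T  ✗ fails (q' + s' + r)
  F T T F  ✗ fails (p + r' + s)
  F T T T  ✗ fails (r' + p + s')
  T F F F  ✓ satisfies all
  T F F T  ✓ satisfies all
  T F T F  ✗ fails (r' + q + s)
  T F T T  ✗ fails (q + s' + r')
  T T F F  ✗ fails (p' + r + q')
  T T F T  ✗ fails (q' + s' + r)
  T T T F  ✓ satisfies all
  T T T T  ✓ satisfies all
4 of the 16 rows are models.

4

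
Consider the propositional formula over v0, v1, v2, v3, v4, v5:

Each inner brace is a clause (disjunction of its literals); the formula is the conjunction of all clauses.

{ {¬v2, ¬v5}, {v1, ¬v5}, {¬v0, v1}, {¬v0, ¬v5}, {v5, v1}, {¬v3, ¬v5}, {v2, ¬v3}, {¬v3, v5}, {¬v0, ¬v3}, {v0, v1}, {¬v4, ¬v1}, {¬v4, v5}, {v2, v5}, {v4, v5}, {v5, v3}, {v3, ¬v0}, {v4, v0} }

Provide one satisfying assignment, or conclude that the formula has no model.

Suppose v2 = False.
Unit clause (¬v3) forces v3 = False.
Unit clause (v5) forces v5 = True.
Unit clause (v1) forces v1 = True.
Unit clause (¬v0) forces v0 = False.
Unit clause (¬v4) forces v4 = False.
Now (v4) is unsatisfied and unit — conflict.
So v2 must be the other value — set v2 = True.
Unit clause (¬v5) forces v5 = False.
Unit clause (v1) forces v1 = True.
Unit clause (¬v3) forces v3 = False.
Now (v3) is unsatisfied and unit — conflict.
Either choice for v2 ends in contradiction.

UNSATISFIABLE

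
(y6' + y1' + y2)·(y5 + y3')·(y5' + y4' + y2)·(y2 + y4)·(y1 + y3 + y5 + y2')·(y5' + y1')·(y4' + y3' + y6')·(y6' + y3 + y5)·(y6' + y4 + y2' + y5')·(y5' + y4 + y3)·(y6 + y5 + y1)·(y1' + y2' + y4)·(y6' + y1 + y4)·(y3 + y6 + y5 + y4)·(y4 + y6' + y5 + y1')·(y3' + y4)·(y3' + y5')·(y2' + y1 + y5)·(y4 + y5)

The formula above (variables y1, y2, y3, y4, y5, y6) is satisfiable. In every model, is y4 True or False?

True

Suppose y4 = 0.
Unit clause (y2) forces y2 = 1.
Unit clause (y1') forces y1 = 0.
Unit clause (y6') forces y6 = 0.
Unit clause (y5) forces y5 = 1.
Unit clause (y3) forces y3 = 1.
That conflicts with the unit clause (y3').
So every satisfying assignment has y4 = True.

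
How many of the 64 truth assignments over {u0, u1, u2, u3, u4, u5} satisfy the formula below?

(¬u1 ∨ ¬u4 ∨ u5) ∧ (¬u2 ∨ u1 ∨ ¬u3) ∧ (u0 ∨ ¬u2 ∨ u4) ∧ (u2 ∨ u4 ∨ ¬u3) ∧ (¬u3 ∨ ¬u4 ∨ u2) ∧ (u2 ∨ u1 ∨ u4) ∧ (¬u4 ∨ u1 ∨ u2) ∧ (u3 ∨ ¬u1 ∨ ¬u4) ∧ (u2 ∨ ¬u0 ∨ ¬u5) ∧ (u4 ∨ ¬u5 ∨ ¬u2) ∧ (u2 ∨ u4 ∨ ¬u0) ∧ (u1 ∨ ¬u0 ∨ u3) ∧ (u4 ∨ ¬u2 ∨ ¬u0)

6

There are 2^6 = 64 truth assignments over (u0, u1, u2, u3, u4, u5).
Split on u1. With u1 = True, the clauses containing u1 are satisfied and ¬u1 drops from the rest; 4 of the 2^5 = 32 assignments to the other variables satisfy what remains.
With u1 = False, by the same count on the reduced clause set, 2 assignments work.
Total: 4 + 2 = 6.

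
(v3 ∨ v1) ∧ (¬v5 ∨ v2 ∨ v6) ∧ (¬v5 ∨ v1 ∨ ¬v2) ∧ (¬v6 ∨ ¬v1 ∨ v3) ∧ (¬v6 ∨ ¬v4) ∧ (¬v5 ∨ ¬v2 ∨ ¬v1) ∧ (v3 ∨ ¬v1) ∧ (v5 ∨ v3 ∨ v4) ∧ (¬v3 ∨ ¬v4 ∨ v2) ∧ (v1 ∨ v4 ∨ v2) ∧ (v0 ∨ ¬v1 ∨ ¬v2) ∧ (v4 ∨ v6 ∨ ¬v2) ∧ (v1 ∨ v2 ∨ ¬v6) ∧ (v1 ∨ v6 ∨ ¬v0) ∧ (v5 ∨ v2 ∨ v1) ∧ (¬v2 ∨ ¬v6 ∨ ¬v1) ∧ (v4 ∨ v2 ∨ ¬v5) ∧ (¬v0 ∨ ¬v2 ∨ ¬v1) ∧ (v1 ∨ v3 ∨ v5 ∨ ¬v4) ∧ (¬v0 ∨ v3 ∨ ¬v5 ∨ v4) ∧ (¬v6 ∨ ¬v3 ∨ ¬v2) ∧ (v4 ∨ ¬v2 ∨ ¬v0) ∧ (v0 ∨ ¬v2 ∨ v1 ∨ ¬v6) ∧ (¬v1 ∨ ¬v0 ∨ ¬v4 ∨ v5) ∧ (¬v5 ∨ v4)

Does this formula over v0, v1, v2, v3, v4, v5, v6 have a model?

Yes, satisfiable

Case v3 = True:
Case v6 = False:
Case v5 = False:
Case v4 = False:
The clause (¬v2) is unit, so v2 = False.
The clause (v1) is unit, so v1 = True.
No clause remains; v0 is free.
A satisfying assignment: v0 ↦ True,  v1 ↦ True,  v2 ↦ False,  v3 ↦ True,  v4 ↦ False,  v5 ↦ False,  v6 ↦ False.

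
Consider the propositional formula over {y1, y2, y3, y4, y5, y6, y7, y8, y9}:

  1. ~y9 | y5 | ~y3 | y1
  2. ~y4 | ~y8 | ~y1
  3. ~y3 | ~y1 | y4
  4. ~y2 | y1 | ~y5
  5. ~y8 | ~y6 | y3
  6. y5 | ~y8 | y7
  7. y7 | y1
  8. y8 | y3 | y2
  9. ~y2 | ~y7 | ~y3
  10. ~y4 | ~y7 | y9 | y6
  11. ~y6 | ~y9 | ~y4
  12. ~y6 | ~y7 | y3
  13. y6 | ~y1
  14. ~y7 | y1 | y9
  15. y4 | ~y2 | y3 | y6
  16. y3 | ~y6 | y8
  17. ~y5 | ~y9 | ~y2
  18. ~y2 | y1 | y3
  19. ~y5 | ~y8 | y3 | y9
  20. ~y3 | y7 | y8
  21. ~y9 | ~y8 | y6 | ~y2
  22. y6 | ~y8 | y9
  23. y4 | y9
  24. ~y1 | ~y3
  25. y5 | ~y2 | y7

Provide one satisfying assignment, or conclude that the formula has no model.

y1=0, y2=0, y3=0, y4=0, y5=0, y6=0, y7=1, y8=1, y9=1

Case y7 = 1:
Case y2 = 0:
Case y8 = 1:
Case y4 = 0:
The clause (y9) is unit, so y9 = 1.
Case y3 = 0:
The clause (~y6) is unit, so y6 = 0.
The clause (~y1) is unit, so y1 = 0.
Every clause is now satisfied; y5 is unconstrained.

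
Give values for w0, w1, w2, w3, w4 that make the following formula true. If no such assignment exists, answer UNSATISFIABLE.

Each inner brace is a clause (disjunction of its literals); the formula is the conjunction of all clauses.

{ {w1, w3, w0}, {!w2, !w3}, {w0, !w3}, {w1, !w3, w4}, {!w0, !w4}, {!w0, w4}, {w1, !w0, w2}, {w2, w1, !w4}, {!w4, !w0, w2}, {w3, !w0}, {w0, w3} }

UNSATISFIABLE

Branch on w2: set w2 = false.
Branch on w0: set w0 = true.
Unit clause (!w4) forces w4 = false.
Now (w4) is unsatisfied and unit — conflict.
That branch fails; take w0 = false instead.
Unit clause (!w3) forces w3 = false.
Now (w3) is unsatisfied and unit — conflict.
Neither w0 = true nor w0 = false works.
That branch fails; take w2 = true instead.
Unit clause (!w3) forces w3 = false.
Unit clause (!w0) forces w0 = false.
Now (w0) is unsatisfied and unit — conflict.
Neither w2 = true nor w2 = false works.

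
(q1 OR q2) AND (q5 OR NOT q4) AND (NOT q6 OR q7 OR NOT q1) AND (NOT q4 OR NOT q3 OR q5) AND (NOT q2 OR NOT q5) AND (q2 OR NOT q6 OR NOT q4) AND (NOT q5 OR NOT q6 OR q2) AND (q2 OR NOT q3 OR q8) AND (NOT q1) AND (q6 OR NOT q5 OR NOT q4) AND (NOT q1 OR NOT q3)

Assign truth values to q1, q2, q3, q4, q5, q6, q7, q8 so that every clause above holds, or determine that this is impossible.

q1 ↦ false,  q2 ↦ true,  q3 ↦ false,  q4 ↦ false,  q5 ↦ false,  q6 ↦ false,  q7 ↦ true,  q8 ↦ true

(NOT q1) alone gives q1 = false.
(q2) alone gives q2 = true.
(NOT q5) alone gives q5 = false.
(NOT q4) alone gives q4 = false.
No clause remains; q3, q6, q7, q8 are free.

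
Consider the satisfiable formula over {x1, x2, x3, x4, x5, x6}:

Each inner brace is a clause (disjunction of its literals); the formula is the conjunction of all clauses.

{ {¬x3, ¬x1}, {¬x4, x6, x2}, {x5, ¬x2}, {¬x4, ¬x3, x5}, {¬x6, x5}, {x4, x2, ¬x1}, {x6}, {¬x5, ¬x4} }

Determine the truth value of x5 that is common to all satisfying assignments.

Suppose x5 = False.
(¬x2) alone gives x2 = False.
(¬x6) alone gives x6 = False.
Now (x6) is unsatisfied and unit — conflict.
So every satisfying assignment has x5 = True.

True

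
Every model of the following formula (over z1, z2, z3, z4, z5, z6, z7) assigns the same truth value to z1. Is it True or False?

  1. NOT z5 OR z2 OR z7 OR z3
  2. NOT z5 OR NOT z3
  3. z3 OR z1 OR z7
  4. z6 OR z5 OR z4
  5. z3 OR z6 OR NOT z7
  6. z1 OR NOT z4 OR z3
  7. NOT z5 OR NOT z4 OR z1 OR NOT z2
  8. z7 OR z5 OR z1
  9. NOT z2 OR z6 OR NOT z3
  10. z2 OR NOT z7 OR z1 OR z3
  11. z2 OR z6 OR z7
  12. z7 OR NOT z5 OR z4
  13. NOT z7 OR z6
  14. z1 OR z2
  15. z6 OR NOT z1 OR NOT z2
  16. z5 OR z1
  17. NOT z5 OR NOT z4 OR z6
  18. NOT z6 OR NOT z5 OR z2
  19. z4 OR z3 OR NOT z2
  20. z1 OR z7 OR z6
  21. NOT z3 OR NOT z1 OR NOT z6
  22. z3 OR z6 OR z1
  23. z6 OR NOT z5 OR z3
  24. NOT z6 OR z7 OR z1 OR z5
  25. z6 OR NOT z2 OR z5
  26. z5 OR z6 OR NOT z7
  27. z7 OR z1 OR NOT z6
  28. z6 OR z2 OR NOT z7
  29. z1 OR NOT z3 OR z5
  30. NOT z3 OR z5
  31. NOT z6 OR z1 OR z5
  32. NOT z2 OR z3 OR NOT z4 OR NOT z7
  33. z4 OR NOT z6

Suppose z1 = false.
Unit clause (z2) forces z2 = true.
Unit clause (z5) forces z5 = true.
Unit clause (NOT z3) forces z3 = false.
Unit clause (z7) forces z7 = true.
Unit clause (z6) forces z6 = true.
Unit clause (NOT z4) forces z4 = false.
Now (z4) is unsatisfied and unit — conflict.
So every satisfying assignment has z1 = True.

True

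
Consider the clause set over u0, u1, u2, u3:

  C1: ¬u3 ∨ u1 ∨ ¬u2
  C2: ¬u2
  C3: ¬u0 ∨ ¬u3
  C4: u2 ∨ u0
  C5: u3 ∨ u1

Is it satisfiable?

The clause (¬u2) is unit, so u2 = False.
The clause (u0) is unit, so u0 = True.
The clause (¬u3) is unit, so u3 = False.
The clause (u1) is unit, so u1 = True.
Every clause now holds.
A satisfying assignment: u0 ↦ True, u1 ↦ True, u2 ↦ False, u3 ↦ False.

Yes, satisfiable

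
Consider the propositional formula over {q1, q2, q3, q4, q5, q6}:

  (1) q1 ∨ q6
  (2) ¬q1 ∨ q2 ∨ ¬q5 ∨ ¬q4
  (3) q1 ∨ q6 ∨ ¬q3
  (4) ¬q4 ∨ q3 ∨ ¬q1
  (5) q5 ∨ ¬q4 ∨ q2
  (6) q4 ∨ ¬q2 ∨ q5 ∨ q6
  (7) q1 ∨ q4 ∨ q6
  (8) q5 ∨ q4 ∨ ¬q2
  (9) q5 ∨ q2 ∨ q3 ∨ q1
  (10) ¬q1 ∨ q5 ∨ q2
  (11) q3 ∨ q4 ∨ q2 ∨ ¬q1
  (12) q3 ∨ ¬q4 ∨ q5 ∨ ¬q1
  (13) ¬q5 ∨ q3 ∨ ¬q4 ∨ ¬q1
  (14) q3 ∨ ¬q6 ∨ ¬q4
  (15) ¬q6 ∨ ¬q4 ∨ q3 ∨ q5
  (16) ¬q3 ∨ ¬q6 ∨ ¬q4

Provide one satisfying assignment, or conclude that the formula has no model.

Branch on q1: set q1 = True.
Branch on q4: set q4 = True.
The clause (q3) is unit, so q3 = True.
The clause (¬q6) is unit, so q6 = False.
Branch on q2: set q2 = True.
Every clause is now satisfied; q5 is unconstrained.

q1 ↦ True,  q2 ↦ True,  q3 ↦ True,  q4 ↦ True,  q5 ↦ True,  q6 ↦ False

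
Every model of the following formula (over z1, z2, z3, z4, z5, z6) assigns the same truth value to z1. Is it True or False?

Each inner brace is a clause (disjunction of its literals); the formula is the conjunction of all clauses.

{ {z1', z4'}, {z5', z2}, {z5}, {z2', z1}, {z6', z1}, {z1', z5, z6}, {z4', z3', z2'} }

True

Suppose z1 = 0.
(z5) alone gives z5 = 1.
(z2) alone gives z2 = 1.
That conflicts with the unit clause (z2').
So every satisfying assignment has z1 = True.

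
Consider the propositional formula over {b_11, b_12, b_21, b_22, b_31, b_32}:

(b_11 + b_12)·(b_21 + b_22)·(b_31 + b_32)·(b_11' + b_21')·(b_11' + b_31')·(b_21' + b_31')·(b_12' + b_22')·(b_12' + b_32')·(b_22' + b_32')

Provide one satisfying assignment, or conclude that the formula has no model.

UNSATISFIABLE

Try b_11 = 1.
Unit clause (b_21') forces b_21 = 0.
Unit clause (b_22) forces b_22 = 1.
Unit clause (b_31') forces b_31 = 0.
Unit clause (b_32) forces b_32 = 1.
Now (b_32') is unsatisfied and unit — conflict.
So b_11 must be the other value — set b_11 = 0.
Unit clause (b_12) forces b_12 = 1.
Unit clause (b_22') forces b_22 = 0.
Unit clause (b_21) forces b_21 = 1.
Unit clause (b_31') forces b_31 = 0.
Unit clause (b_32) forces b_32 = 1.
Now (b_32') is unsatisfied and unit — conflict.
Neither b_11 = 1 nor b_11 = 0 works.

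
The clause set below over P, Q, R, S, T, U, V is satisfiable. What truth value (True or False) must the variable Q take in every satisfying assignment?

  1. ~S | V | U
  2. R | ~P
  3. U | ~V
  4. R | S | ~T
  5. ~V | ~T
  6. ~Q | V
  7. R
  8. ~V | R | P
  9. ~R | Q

True

Suppose Q = 0.
Unit clause (R) forces R = 1.
But (~R) is also a unit clause — contradiction.
So every satisfying assignment has Q = True.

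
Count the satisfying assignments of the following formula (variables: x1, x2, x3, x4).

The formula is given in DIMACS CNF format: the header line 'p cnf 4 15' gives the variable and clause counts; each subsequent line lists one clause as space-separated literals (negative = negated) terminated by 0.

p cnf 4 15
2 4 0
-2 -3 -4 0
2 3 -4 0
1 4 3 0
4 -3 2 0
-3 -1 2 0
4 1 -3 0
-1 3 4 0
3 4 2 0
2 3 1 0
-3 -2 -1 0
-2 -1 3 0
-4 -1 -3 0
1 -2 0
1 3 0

There are 2^4 = 16 truth assignments over (x1, x2, x3, x4).
Check each against the 15 clauses (columns in the order x1, x2, x3, x4):
  F F F F  ✗ fails (x2 ∨ x4)
  F F F T  ✗ fails (x2 ∨ x3 ∨ ¬x4)
  F F T F  ✗ fails (x2 ∨ x4)
  F F T T  ✓ satisfies all
  F T F F  ✗ fails (x1 ∨ x4 ∨ x3)
  F T F T  ✗ fails (x1 ∨ ¬x2)
  F T T F  ✗ fails (x4 ∨ x1 ∨ ¬x3)
  F T T T  ✗ fails (¬x2 ∨ ¬x3 ∨ ¬x4)
  T F F F  ✗ fails (x2 ∨ x4)
  T F F T  ✗ fails (x2 ∨ x3 ∨ ¬x4)
  T F T F  ✗ fails (x2 ∨ x4)
  T F T T  ✗ fails (¬x3 ∨ ¬x1 ∨ x2)
  T T F F  ✗ fails (¬x1 ∨ x3 ∨ x4)
  T T F T  ✗ fails (¬x2 ∨ ¬x1 ∨ x3)
  T T T F  ✗ fails (¬x3 ∨ ¬x2 ∨ ¬x1)
  T T T T  ✗ fails (¬x2 ∨ ¬x3 ∨ ¬x4)
1 of the 16 rows is a model.

1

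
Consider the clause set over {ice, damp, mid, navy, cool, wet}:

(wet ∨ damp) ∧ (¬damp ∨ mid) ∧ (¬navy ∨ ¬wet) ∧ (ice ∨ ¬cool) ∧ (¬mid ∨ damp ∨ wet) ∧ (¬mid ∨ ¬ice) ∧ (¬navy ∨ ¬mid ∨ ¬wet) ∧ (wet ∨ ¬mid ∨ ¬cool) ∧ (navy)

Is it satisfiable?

The clause (navy) is unit, so navy = True.
The clause (¬wet) is unit, so wet = False.
The clause (damp) is unit, so damp = True.
The clause (mid) is unit, so mid = True.
The clause (¬ice) is unit, so ice = False.
The clause (¬cool) is unit, so cool = False.
All clauses are satisfied.
A satisfying assignment: ice ↦ False, damp ↦ True, mid ↦ True, navy ↦ True, cool ↦ False, wet ↦ False.

Satisfiable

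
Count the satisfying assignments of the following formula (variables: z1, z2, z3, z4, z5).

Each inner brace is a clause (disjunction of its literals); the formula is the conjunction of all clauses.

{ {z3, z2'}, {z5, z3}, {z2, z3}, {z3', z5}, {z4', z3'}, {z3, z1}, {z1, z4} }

2

There are 2^5 = 32 truth assignments over (z1, z2, z3, z4, z5).
Split on z4. With z4 = 1, the clauses containing z4 are satisfied and z4' drops from the rest; 0 of the 2^4 = 16 assignments to the other variables satisfy what remains.
With z4 = 0, by the same count on the reduced clause set, 2 assignments work.
(One model: z1=T, z2=F, z3=T, z4=F, z5=T.)
Total: 0 + 2 = 2.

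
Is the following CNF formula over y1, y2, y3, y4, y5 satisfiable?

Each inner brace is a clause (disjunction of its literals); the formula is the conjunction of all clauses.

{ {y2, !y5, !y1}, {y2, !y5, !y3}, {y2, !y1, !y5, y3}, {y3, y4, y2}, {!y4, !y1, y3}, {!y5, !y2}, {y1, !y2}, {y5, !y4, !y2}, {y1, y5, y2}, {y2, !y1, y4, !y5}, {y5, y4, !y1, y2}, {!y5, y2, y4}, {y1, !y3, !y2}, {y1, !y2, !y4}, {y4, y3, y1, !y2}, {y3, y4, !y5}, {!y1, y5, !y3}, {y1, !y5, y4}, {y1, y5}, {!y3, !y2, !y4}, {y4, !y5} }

Yes, satisfiable

Case y5 = false:
(y1) alone gives y1 = true.
(!y3) alone gives y3 = false.
(!y4) alone gives y4 = false.
(y2) alone gives y2 = true.
This assignment satisfies each clause.
A satisfying assignment: y1: true; y2: true; y3: false; y4: false; y5: false.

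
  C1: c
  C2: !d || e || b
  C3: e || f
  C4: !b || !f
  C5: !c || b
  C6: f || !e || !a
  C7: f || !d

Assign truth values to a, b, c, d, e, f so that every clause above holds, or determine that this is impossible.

a ↦ false; b ↦ true; c ↦ true; d ↦ false; e ↦ true; f ↦ false

Unit clause (c) forces c = true.
Unit clause (b) forces b = true.
Unit clause (!f) forces f = false.
Unit clause (e) forces e = true.
Unit clause (!a) forces a = false.
Unit clause (!d) forces d = false.
Every clause now holds.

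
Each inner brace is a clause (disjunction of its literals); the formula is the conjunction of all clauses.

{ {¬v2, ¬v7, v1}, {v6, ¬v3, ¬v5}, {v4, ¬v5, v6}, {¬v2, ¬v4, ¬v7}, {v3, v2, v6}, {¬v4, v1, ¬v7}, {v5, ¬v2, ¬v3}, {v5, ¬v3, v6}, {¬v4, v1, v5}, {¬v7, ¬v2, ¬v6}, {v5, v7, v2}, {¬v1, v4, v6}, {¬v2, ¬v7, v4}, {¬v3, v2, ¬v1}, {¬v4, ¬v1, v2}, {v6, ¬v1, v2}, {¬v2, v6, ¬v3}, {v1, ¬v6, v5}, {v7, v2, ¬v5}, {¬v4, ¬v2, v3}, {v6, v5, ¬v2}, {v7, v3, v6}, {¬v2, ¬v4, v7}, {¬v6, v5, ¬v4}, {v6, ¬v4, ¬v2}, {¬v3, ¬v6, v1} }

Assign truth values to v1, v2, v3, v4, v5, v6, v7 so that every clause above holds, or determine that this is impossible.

v1 ↦ True; v2 ↦ True; v3 ↦ False; v4 ↦ False; v5 ↦ True; v6 ↦ True; v7 ↦ False

Branch on v2: set v2 = True.
Branch on v7: set v7 = False.
The clause (¬v4) is unit, so v4 = False.
Branch on v5: set v5 = True.
The clause (v6) is unit, so v6 = True.
Branch on v3: set v3 = False.
No clause remains; v1 is free.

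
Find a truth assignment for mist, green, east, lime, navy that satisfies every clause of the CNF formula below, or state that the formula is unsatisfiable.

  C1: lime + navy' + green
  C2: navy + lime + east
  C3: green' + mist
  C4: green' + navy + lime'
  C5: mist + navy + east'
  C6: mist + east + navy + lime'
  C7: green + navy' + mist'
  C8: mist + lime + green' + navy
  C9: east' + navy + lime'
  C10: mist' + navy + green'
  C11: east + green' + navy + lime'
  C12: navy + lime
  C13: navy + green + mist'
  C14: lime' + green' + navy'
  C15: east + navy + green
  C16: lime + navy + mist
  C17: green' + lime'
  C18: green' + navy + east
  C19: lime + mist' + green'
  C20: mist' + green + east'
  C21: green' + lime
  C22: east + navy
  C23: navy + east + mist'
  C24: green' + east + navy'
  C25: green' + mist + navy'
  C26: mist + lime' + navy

mist ↦ 0,  green ↦ 0,  east ↦ 0,  lime ↦ 1,  navy ↦ 1

Try green = 0.
Try lime = 1.
Try navy = 1.
Unit clause (mist') forces mist = 0.
All clauses hold; east can take either value.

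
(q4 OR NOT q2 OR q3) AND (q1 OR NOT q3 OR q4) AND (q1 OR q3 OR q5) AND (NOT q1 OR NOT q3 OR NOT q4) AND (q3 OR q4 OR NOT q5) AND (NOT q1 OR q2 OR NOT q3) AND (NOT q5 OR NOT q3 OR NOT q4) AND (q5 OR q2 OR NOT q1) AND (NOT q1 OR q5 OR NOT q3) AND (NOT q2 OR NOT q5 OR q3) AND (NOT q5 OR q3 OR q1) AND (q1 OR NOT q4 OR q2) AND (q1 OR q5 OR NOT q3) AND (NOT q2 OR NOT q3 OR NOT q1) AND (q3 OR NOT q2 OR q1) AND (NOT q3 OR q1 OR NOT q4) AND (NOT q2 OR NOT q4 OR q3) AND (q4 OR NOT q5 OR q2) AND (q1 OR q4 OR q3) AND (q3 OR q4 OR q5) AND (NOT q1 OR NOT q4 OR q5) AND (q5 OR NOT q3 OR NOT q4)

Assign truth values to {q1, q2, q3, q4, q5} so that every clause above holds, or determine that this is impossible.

q1 ↦ true; q2 ↦ false; q3 ↦ false; q4 ↦ true; q5 ↦ true

Try q4 = true.
Try q1 = true.
(NOT q3) alone gives q3 = false.
(NOT q2) alone gives q2 = false.
(q5) alone gives q5 = true.
All clauses are satisfied.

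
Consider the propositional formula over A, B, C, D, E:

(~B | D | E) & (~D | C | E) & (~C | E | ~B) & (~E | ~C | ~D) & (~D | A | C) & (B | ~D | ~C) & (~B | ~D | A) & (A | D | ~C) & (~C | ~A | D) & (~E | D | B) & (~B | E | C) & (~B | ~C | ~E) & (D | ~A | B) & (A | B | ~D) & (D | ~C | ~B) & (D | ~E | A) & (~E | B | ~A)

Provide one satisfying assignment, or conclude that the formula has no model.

Try B = 0.
Try D = 0.
From the singleton clause (~E), E = 0.
From the singleton clause (~A), A = 0.
From the singleton clause (~C), C = 0.
Every clause now holds.

A=0; B=0; C=0; D=0; E=0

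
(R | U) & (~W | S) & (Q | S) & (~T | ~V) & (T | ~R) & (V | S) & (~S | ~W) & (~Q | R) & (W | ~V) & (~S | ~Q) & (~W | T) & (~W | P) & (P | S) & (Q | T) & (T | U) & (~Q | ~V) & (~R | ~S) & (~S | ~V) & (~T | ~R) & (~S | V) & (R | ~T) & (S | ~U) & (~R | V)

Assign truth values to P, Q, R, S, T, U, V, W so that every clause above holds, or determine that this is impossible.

Case R = 1:
(T) alone gives T = 1.
Now (~T) is unsatisfied and unit — conflict.
So R must be the other value — set R = 0.
(U) alone gives U = 1.
(~Q) alone gives Q = 0.
(S) alone gives S = 1.
(~W) alone gives W = 0.
(~V) alone gives V = 0.
Now (V) is unsatisfied and unit — conflict.
Either choice for R ends in contradiction.

UNSATISFIABLE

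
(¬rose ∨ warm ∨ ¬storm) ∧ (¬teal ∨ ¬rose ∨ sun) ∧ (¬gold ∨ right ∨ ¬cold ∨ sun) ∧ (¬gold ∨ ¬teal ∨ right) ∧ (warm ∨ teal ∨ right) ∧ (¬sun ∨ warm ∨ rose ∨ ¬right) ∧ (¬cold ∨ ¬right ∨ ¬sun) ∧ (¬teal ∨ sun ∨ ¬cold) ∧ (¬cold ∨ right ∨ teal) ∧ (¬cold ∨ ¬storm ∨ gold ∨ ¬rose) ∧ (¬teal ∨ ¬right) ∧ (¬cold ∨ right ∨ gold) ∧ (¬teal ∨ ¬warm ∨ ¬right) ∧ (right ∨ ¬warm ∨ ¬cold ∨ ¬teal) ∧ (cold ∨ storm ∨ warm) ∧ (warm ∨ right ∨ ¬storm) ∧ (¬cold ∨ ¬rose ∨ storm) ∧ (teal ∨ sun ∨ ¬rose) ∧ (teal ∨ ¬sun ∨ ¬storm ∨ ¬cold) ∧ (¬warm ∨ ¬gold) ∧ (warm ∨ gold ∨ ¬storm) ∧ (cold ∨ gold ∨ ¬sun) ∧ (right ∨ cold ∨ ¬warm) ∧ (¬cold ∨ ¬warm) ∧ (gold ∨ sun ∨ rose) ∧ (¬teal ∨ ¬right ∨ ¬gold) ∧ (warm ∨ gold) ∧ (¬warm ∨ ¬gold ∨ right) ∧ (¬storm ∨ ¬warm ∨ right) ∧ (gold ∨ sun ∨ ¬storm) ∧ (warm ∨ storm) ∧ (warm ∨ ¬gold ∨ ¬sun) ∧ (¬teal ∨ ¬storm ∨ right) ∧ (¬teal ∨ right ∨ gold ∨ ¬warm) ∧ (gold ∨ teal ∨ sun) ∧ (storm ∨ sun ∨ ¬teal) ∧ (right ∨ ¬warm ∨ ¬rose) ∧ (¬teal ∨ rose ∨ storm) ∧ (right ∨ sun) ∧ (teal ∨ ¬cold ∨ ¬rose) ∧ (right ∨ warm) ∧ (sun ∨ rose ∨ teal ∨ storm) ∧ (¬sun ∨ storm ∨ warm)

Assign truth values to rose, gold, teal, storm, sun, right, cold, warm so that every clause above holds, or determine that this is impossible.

Try teal = False.
Try warm = False.
(right) alone gives right = True.
(gold) alone gives gold = True.
(storm) alone gives storm = True.
(¬rose) alone gives rose = False.
(¬sun) alone gives sun = False.
No clause remains; cold is free.

rose: False, gold: True, teal: False, storm: True, sun: False, right: True, cold: False, warm: False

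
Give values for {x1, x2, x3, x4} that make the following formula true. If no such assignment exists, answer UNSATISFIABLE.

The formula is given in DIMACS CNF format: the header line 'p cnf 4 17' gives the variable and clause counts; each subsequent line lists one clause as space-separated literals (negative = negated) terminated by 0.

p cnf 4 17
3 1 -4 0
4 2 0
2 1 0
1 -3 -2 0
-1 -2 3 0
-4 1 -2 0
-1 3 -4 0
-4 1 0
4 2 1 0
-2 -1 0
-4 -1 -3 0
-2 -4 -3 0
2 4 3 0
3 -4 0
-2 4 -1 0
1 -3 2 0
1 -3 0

x1=False; x2=True; x3=False; x4=False

Branch on x4: set x4 = False.
The clause (x2) is unit, so x2 = True.
The clause (¬x1) is unit, so x1 = False.
The clause (¬x3) is unit, so x3 = False.
All clauses are satisfied.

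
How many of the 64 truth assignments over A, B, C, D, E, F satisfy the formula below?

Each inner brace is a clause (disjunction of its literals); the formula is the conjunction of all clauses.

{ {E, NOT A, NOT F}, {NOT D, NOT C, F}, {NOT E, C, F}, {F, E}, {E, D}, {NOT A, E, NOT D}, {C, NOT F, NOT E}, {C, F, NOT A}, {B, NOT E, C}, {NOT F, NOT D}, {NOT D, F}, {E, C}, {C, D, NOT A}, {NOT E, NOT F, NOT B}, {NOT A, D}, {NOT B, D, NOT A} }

There are 2^6 = 64 truth assignments over (A, B, C, D, E, F).
Split on E. With E = true, the clauses containing E are satisfied and NOT E drops from the rest; 3 of the 2^5 = 32 assignments to the other variables satisfy what remains.
With E = false, by the same count on the reduced clause set, 0 assignments work.
(One model: A=F, B=F, C=T, D=F, E=T, F=F.)
Total: 3 + 0 = 3.

3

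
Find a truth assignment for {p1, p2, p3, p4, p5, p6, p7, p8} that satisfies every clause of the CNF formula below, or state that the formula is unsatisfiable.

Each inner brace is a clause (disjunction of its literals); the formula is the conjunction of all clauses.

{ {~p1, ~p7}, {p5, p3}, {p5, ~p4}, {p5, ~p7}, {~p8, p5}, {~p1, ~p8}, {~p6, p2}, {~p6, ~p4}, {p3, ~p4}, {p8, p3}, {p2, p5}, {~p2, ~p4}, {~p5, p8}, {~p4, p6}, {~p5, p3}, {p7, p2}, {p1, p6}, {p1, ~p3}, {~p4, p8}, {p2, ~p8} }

Case p1 = 1:
Unit clause (~p7) forces p7 = 0.
Unit clause (~p8) forces p8 = 0.
Unit clause (p3) forces p3 = 1.
Unit clause (~p5) forces p5 = 0.
Unit clause (~p4) forces p4 = 0.
Unit clause (p2) forces p2 = 1.
All clauses hold; p6 can take either value.

p1 ↦ 1; p2 ↦ 1; p3 ↦ 1; p4 ↦ 0; p5 ↦ 0; p6 ↦ 0; p7 ↦ 0; p8 ↦ 0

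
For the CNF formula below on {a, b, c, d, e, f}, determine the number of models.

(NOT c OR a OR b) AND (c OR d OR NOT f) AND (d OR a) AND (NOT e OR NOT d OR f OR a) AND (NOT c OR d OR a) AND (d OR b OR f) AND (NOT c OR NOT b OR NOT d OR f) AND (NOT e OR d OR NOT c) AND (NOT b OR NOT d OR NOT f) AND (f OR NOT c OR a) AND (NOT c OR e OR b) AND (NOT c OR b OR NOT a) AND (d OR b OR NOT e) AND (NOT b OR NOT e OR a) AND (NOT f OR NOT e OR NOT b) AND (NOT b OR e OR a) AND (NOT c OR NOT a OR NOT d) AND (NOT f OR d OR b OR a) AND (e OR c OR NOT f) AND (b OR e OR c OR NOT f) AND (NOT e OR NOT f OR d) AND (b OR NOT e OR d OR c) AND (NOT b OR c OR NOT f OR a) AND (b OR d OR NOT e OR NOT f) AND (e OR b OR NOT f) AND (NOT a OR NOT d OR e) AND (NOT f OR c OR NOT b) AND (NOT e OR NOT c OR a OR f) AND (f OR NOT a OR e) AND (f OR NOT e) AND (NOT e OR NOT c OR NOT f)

4

There are 2^6 = 64 truth assignments over (a, b, c, d, e, f).
Split on b. With b = true, the clauses containing b are satisfied and NOT b drops from the rest; 1 of the 2^5 = 32 assignments to the other variables satisfy what remains.
With b = false, by the same count on the reduced clause set, 3 assignments work.
Total: 1 + 3 = 4.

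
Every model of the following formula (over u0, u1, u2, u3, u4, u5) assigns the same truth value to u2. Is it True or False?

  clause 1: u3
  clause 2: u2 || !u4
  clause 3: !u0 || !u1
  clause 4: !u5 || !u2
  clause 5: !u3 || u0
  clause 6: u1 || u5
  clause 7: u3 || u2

False

Suppose u2 = true.
From the singleton clause (u3), u3 = true.
From the singleton clause (!u5), u5 = false.
From the singleton clause (u0), u0 = true.
From the singleton clause (!u1), u1 = false.
But (u1) is also a unit clause — contradiction.
So every satisfying assignment has u2 = False.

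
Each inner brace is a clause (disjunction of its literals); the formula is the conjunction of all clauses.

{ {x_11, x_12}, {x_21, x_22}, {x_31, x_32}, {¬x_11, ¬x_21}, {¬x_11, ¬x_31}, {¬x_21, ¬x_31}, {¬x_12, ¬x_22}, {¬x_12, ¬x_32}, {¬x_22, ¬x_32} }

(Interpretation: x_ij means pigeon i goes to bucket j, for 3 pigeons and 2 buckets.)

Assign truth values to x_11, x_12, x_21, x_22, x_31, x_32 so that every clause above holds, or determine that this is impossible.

Try x_11 = True.
(¬x_21) alone gives x_21 = False.
(x_22) alone gives x_22 = True.
(¬x_31) alone gives x_31 = False.
(x_32) alone gives x_32 = True.
That conflicts with the unit clause (¬x_32).
Backtrack on x_11: now try x_11 = False.
(x_12) alone gives x_12 = True.
(¬x_22) alone gives x_22 = False.
(x_21) alone gives x_21 = True.
(¬x_31) alone gives x_31 = False.
(x_32) alone gives x_32 = True.
That conflicts with the unit clause (¬x_32).
Neither x_11 = True nor x_11 = False works.

UNSATISFIABLE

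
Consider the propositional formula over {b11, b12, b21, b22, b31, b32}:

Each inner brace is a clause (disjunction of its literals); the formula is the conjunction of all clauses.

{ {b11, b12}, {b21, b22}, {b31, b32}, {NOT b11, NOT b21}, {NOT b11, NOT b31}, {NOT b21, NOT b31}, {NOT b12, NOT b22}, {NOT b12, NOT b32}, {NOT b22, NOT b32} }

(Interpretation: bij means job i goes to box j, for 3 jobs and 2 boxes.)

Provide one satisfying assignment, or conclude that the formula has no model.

Suppose b11 = true.
From the singleton clause (NOT b21), b21 = false.
From the singleton clause (b22), b22 = true.
From the singleton clause (NOT b31), b31 = false.
From the singleton clause (b32), b32 = true.
But (NOT b32) is also a unit clause — contradiction.
So b11 must be the other value — set b11 = false.
From the singleton clause (b12), b12 = true.
From the singleton clause (NOT b22), b22 = false.
From the singleton clause (b21), b21 = true.
From the singleton clause (NOT b31), b31 = false.
From the singleton clause (b32), b32 = true.
But (NOT b32) is also a unit clause — contradiction.
Both values of b11 lead to a conflict.

UNSATISFIABLE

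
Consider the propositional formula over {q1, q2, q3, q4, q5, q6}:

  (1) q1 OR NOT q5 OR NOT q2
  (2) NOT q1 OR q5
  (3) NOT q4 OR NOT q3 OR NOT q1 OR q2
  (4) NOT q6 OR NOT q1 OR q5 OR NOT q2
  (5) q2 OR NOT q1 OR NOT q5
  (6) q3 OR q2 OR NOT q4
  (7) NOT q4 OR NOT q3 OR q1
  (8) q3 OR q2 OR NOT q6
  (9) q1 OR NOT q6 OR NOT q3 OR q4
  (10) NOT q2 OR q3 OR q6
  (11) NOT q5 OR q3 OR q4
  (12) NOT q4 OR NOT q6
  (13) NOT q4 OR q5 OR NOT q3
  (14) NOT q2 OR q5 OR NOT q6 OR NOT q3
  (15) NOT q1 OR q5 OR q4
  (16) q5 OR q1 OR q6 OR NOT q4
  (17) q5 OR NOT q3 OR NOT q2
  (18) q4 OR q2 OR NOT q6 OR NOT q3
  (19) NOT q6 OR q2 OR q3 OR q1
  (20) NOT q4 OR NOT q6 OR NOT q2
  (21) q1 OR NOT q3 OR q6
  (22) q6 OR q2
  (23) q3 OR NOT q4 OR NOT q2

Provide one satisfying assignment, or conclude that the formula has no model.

Case q1 = true:
Unit clause (q5) forces q5 = true.
Unit clause (q2) forces q2 = true.
Case q3 = true:
Case q4 = false:
Every clause is now satisfied; q6 is unconstrained.

q1 ↦ true, q2 ↦ true, q3 ↦ true, q4 ↦ false, q5 ↦ true, q6 ↦ false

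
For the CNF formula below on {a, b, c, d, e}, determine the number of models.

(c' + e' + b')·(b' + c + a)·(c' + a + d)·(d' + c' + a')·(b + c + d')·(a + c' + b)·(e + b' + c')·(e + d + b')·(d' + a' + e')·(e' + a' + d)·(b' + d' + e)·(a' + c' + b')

4

There are 2^5 = 32 truth assignments over (a, b, c, d, e).
Split on b. With b = 1, the clauses containing b are satisfied and b' drops from the rest; 0 of the 2^4 = 16 assignments to the other variables satisfy what remains.
With b = 0, by the same count on the reduced clause set, 4 assignments work.
(One model: a=F, b=F, c=F, d=F, e=F.)
Total: 0 + 4 = 4.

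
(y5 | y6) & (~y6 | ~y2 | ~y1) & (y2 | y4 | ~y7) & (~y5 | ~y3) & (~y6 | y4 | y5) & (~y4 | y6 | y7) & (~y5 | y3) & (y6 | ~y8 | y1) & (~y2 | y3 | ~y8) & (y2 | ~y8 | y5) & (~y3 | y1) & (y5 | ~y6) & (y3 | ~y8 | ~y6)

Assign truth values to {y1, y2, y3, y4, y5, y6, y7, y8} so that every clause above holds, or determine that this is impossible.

Suppose y5 = 1.
(~y3) alone gives y3 = 0.
But (y3) is also a unit clause — contradiction.
That branch fails; take y5 = 0 instead.
(y6) alone gives y6 = 1.
But (~y6) is also a unit clause — contradiction.
Either choice for y5 ends in contradiction.

UNSATISFIABLE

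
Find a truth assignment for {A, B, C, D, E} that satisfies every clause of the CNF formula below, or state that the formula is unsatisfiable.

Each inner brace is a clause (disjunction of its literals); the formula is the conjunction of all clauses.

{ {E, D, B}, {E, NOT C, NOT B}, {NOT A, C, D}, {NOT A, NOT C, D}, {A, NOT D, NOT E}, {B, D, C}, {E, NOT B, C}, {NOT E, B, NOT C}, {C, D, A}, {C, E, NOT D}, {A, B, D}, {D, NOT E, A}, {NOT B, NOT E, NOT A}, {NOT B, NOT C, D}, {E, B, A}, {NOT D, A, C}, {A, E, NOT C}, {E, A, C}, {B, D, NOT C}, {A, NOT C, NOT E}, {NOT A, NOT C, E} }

A=true,  B=false,  C=false,  D=true,  E=true

Try E = true.
Try A = true.
From the singleton clause (NOT B), B = false.
From the singleton clause (NOT C), C = false.
From the singleton clause (D), D = true.
Every clause now holds.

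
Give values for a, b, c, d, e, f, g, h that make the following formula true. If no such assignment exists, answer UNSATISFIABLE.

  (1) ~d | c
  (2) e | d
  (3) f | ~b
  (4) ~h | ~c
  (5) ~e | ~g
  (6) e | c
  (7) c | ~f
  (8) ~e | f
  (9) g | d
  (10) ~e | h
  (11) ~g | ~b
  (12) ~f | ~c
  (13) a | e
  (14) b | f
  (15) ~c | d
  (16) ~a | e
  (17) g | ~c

UNSATISFIABLE

Suppose d = 0.
(e) alone gives e = 1.
(~g) alone gives g = 0.
Now (g) is unsatisfied and unit — conflict.
Backtrack on d: now try d = 1.
(c) alone gives c = 1.
(~h) alone gives h = 0.
(~e) alone gives e = 0.
(~f) alone gives f = 0.
(~b) alone gives b = 0.
Now (b) is unsatisfied and unit — conflict.
Either choice for d ends in contradiction.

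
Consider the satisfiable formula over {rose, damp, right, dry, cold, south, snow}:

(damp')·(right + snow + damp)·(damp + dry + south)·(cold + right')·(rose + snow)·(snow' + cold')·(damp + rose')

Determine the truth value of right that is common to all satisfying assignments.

False

Suppose right = 1.
Unit clause (damp') forces damp = 0.
Unit clause (cold) forces cold = 1.
Unit clause (snow') forces snow = 0.
Unit clause (rose) forces rose = 1.
But (rose') is also a unit clause — contradiction.
So every satisfying assignment has right = False.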